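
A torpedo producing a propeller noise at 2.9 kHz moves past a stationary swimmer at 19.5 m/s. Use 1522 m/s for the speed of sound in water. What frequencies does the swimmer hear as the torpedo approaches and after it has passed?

2.94 kHz approaching; 2.86 kHz receding

Approaching: f₁ = f · v/(v − v_s) = 2.9 × 1522/1502.5 ≈ 2.94 kHz.
Receding: f₂ = f · v/(v + v_s) = 2.9 × 1522/1541.5 ≈ 2.86 kHz.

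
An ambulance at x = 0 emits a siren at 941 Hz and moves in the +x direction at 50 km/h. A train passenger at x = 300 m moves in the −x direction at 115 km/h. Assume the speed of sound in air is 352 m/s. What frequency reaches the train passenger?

50 km/h = 13.89 m/s; 115 km/h = 31.94 m/s.
The observer lies on the +x side, so the source is heading toward the observer and the observer is heading toward the source.
Both move, so f' = f · (v + v_o)/(v − v_s).
f' = 941 × (352 + 31.94)/(352 − 13.89) = 941 × 383.94/338.11 ≈ 1069 Hz.

1069 Hz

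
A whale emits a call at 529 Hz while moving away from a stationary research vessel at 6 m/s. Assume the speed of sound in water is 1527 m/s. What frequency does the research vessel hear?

Moving source, stationary observer: f' = f · v/(v + v_s) since the source is receding.
f' = 529 × 1527/(1527 + 6) = 529 × 1527/1533 ≈ 527 Hz.

527 Hz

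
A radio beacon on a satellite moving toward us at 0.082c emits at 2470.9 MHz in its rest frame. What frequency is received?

2682.5 MHz

Relativistic Doppler for frequency: f' = f₀ · √((1 + β)/(1 − β)).
f' = 2470.9 × √(1.0820/0.9180) = 2470.9 × 1.08566 ≈ 2682.5 MHz.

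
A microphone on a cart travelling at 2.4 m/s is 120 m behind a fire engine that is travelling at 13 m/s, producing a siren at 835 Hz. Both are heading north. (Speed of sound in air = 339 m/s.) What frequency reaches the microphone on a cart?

The microphone on a cart is behind, so the fire engine is moving away from it while the microphone on a cart is moving toward the fire engine.
General Doppler shift: f' = f · (v + v_o)/(v + v_s).
f' = 835 × (339 + 2.4)/(339 + 13) = 835 × 341.4/352 ≈ 810 Hz.

810 Hz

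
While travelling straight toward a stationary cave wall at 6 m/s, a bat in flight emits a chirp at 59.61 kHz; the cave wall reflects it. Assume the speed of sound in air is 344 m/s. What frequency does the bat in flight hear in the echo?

61.7 kHz

The cave wall receives the sound from a moving source: f₁ = f₀ · v/(v − v_e) = 59.61 × 344/338 ≈ 60.7 kHz.
On the return leg the bat in flight is a moving observer: f₂ = f₁ · (v + v_e)/v = 60.7 × 350/344 ≈ 61.7 kHz.
Equivalently f₂ = f₀ · (v + v_e)/(v − v_e).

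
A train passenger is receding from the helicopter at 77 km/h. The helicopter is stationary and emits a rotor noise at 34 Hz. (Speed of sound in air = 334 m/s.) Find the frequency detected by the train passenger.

77 km/h = 21.39 m/s.
Moving observer, stationary source: f' = f · (v − v_o)/v.
f' = 34 × (334 − 21.39)/334 = 34 × 312.61/334 ≈ 31.8 Hz.

31.8 Hz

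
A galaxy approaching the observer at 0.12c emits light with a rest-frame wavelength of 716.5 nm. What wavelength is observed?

Relativistic Doppler for wavelength: λ' = λ₀ · √((1 − β)/(1 + β)).
λ' = 716.5 × √(0.8800/1.1200) = 716.5 × 0.88641 ≈ 635.1 nm.

635.1 nm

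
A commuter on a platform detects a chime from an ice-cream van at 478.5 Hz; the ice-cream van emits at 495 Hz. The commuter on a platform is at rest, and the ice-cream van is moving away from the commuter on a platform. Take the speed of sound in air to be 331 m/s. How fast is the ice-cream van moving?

f' = f · v/(v + v_s) ⇒ v_s = v · |1 − f/f'|.
v_s = 331 × |1 − 495/478.5| = 331 × 0.03448 ≈ 11.4 m/s.

11.4 m/s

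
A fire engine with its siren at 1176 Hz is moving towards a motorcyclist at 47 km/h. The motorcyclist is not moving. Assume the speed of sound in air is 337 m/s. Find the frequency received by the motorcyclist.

1223 Hz

47 km/h = 13.06 m/s.
With the source moving toward a stationary observer, f' = f · v/(v − v_s).
f' = 1176 × 337/(337 − 13.06) = 1176 × 337/323.9 ≈ 1223 Hz.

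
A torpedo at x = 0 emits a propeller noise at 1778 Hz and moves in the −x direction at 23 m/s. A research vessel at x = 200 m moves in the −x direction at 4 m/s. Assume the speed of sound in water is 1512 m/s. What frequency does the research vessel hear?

1756 Hz

The observer lies on the +x side, so the source is heading away from the observer and the observer is heading toward the source.
With source receding and observer approaching, f' = f · (v + v_o)/(v + v_s).
f' = 1778 × (1512 + 4)/(1512 + 23) = 1778 × 1516/1535 ≈ 1756 Hz.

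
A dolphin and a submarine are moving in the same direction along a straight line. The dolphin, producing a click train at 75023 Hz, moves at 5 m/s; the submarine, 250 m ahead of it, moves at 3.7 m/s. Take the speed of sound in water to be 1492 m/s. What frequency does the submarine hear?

75089 Hz

The submarine is ahead, so the dolphin is moving toward it while the submarine is moving away from the dolphin.
With source approaching and observer receding, f' = f · (v − v_o)/(v − v_s).
f' = 75023 × (1492 − 3.7)/(1492 − 5) = 75023 × 1488.3/1487 ≈ 75089 Hz.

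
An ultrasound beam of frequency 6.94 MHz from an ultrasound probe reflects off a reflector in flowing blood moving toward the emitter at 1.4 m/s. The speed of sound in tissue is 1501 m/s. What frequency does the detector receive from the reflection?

The reflector in flowing blood first receives the wave as a moving observer: f₁ = f₀ · (v + u)/v = 6.94 × (1501 + 1.4)/1501 ≈ 6.946 MHz.
The reflection then acts as a moving source: f₂ = f₁ · v/(v − u) ≈ 6.953 MHz.

6.953 MHz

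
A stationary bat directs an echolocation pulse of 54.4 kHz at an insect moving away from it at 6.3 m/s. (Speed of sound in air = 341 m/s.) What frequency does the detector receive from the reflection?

52.4 kHz

At the insect (a moving observer), f₁ = f₀ · (v − u)/v = 54.4 × 334.7/341 ≈ 53.4 kHz.
On reflection it acts as a source moving away from the stationary detector: f₂ = f₁ · v/(v + u) = 53.4 × 341/347.3 ≈ 52.4 kHz.
Equivalently f₂ = f₀ · (v − u)/(v + u).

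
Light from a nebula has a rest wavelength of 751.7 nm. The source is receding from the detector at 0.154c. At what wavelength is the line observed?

Relativistic Doppler for wavelength: λ' = λ₀ · √((1 + β)/(1 − β)).
λ' = 751.7 × √(1.1540/0.8460) = 751.7 × 1.16793 ≈ 877.9 nm.

877.9 nm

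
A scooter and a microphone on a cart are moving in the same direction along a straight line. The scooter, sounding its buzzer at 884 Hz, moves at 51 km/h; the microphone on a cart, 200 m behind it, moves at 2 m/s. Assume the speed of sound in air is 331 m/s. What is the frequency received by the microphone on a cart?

51 km/h = 14.17 m/s.
The microphone on a cart is behind, so the scooter is moving away from it while the microphone on a cart is moving toward the scooter.
With source receding and observer approaching, f' = f · (v + v_o)/(v + v_s).
f' = 884 × (331 + 2)/(331 + 14.17) = 884 × 333/345.17 ≈ 853 Hz.

853 Hz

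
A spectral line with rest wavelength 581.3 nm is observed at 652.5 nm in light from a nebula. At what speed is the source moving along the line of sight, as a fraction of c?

λ'/λ₀ = 1.1225 > 1 (redshift), so the source is receding.
λ'/λ₀ = √((1 + β)/(1 − β)) for a receding source ⇒ β = (r² − 1)/(r² + 1) with r = λ'/λ₀.
β = (1.2600 − 1)/(1.2600 + 1) ≈ 0.115.

0.115c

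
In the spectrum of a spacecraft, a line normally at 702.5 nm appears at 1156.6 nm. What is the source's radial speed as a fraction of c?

0.461c

λ'/λ₀ = 1.6464 > 1 (redshift), so the source is receding.
λ'/λ₀ = √((1 + β)/(1 − β)) for a receding source ⇒ β = (r² − 1)/(r² + 1) with r = λ'/λ₀.
β = (2.7107 − 1)/(2.7107 + 1) ≈ 0.461.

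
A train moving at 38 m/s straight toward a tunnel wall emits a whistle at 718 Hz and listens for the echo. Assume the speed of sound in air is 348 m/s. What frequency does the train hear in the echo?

The tunnel wall receives the sound from a moving source: f₁ = f₀ · v/(v − v_e) = 718 × 348/310 ≈ 806 Hz.
On the return leg the train is a moving observer: f₂ = f₁ · (v + v_e)/v = 806 × 386/348 ≈ 894 Hz.
Equivalently f₂ = f₀ · (v + v_e)/(v − v_e).

894 Hz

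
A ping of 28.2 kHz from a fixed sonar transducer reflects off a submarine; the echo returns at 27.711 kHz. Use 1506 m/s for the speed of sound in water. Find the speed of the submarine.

13.2 m/s

Double Doppler shift off a moving reflector: f₂ = f₀ · (v + u)/(v − u) (u > 0 toward emitter).
Rearranging, u = v · (f₂ − f₀)/(f₂ + f₀) = 1506 × -0.489/55.911 ≈ -13.2 m/s.
So the submarine is moving at 13.2 m/s away from the emitter.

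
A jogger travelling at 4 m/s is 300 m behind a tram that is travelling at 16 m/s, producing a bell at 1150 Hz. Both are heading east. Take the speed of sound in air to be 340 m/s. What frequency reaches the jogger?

The jogger is behind, so the tram is moving away from it while the jogger is moving toward the tram.
With source receding and observer approaching, f' = f · (v + v_o)/(v + v_s).
f' = 1150 × (340 + 4)/(340 + 16) = 1150 × 344/356 ≈ 1111 Hz.

1111 Hz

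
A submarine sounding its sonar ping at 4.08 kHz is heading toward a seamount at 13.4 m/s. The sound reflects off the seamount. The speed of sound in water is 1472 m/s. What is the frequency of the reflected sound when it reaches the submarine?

4.15 kHz

The seamount receives the sound from a moving source: f₁ = f₀ · v/(v − v_e) = 4.08 × 1472/1458.6 ≈ 4.12 kHz.
On the return leg the submarine is a moving observer: f₂ = f₁ · (v + v_e)/v = 4.12 × 1485.4/1472 ≈ 4.15 kHz.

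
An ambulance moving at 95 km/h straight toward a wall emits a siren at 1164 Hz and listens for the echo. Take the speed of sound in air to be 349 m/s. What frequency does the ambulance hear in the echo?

95 km/h = 26.39 m/s.
The wall receives the sound from a moving source: f₁ = f₀ · v/(v − v_e) = 1164 × 349/322.61 ≈ 1259 Hz.
On the return leg the ambulance is a moving observer: f₂ = f₁ · (v + v_e)/v = 1259 × 375.39/349 ≈ 1354 Hz.
Equivalently f₂ = f₀ · (v + v_e)/(v − v_e).

1354 Hz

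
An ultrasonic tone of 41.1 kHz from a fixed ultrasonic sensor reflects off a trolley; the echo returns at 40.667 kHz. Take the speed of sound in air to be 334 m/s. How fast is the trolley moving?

Double Doppler shift off a moving reflector: f₂ = f₀ · (v + u)/(v − u) (u > 0 toward emitter).
Rearranging, u = v · (f₂ − f₀)/(f₂ + f₀) = 334 × -0.433/81.767 ≈ -1.77 m/s.
So the trolley is moving at 1.77 m/s away from the emitter.

1.77 m/s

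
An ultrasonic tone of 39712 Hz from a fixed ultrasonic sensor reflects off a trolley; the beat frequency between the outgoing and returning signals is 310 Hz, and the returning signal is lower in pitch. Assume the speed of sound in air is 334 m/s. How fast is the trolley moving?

1.31 m/s

Double Doppler shift off a moving reflector: f₂ = f₀ · (v + u)/(v − u) (u > 0 toward emitter).
Returning signal is lower, so f₂ = f₀ − Δf = 39712 − 310 = 39402 Hz.
Rearranging, u = v · (f₂ − f₀)/(f₂ + f₀) = 334 × -310/79114 ≈ -1.31 m/s.
So the trolley is moving at 1.31 m/s away from the emitter.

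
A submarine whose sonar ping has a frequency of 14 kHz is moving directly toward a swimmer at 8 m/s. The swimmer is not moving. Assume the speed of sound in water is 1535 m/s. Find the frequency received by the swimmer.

With the source moving toward a stationary observer, f' = f · v/(v − v_s).
f' = 14 × 1535/(1535 − 8) = 14 × 1535/1527 ≈ 14.07 kHz.

14.07 kHz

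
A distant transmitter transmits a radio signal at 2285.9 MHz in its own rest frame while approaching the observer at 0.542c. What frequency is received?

Relativistic Doppler for frequency: f' = f₀ · √((1 + β)/(1 − β)).
f' = 2285.9 × √(1.5420/0.4580) = 2285.9 × 1.83489 ≈ 4194.4 MHz.

4194.4 MHz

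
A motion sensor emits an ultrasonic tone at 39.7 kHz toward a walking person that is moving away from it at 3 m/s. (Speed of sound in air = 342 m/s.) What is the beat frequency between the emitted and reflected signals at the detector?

690 Hz

The walking person first receives the wave as a moving observer: f₁ = f₀ · (v − u)/v = 39.7 × (342 − 3)/342 ≈ 39.352 kHz.
On reflection it acts as a source moving away from the stationary detector: f₂ = f₁ · v/(v + u) = 39.352 × 342/345 ≈ 39.010 kHz.
Equivalently f₂ = f₀ · (v − u)/(v + u).
Beat frequency (with f₀ = 39700 Hz): |f₂ − f₀| = 2u·f₀/(v + u) = 2 × 3 × 39700/345 ≈ 690 Hz.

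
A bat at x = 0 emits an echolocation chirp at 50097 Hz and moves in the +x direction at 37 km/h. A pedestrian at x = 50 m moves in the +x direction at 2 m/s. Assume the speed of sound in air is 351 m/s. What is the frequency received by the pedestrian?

37 km/h = 10.28 m/s.
The observer lies on the +x side, so the source is heading toward the observer and the observer is heading away from the source.
With source approaching and observer receding, f' = f · (v − v_o)/(v − v_s).
f' = 50097 × (351 − 2)/(351 − 10.28) = 50097 × 349/340.72 ≈ 51314 Hz.

51314 Hz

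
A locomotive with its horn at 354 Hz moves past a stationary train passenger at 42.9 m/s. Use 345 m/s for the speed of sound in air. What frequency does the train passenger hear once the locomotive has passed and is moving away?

315 Hz

Receding: f₂ = f · v/(v + v_s) = 354 × 345/387.9 ≈ 315 Hz.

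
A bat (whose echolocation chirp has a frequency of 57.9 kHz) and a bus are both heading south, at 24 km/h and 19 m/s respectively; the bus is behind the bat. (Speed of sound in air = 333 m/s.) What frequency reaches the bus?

60.0 kHz

24 km/h = 6.667 m/s.
The bus is behind, so the bat is moving away from it while the bus is moving toward the bat.
Both move, so f' = f · (v + v_o)/(v + v_s).
f' = 57.9 × (333 + 19)/(333 + 6.667) = 57.9 × 352/339.67 ≈ 60.0 kHz.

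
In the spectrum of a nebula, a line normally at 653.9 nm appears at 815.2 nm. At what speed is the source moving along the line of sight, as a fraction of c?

0.217

λ'/λ₀ = 1.2467 > 1 (redshift), so the source is receding.
λ'/λ₀ = √((1 + β)/(1 − β)) for a receding source ⇒ β = (r² − 1)/(r² + 1) with r = λ'/λ₀.
β = (1.5542 − 1)/(1.5542 + 1) ≈ 0.217.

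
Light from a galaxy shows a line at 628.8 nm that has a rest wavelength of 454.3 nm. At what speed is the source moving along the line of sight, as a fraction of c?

0.314

λ'/λ₀ = 1.3841 > 1 (redshift), so the source is receding.
λ'/λ₀ = √((1 + β)/(1 − β)) for a receding source ⇒ β = (r² − 1)/(r² + 1) with r = λ'/λ₀.
β = (1.9158 − 1)/(1.9158 + 1) ≈ 0.314.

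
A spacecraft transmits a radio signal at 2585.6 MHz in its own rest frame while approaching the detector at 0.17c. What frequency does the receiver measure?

Relativistic Doppler for frequency: f' = f₀ · √((1 + β)/(1 − β)).
f' = 2585.6 × √(1.1700/0.8300) = 2585.6 × 1.18728 ≈ 3069.8 MHz.

3069.8 MHz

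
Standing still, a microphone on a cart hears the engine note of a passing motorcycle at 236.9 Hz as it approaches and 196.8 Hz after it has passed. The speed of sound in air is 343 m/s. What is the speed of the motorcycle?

f₁/f₂ = (v + v_s)/(v − v_s), so v_s = v · (f₁ − f₂)/(f₁ + f₂).
v_s = 343 × (236.9 − 196.8)/(236.9 + 196.8) = 343 × 40.1/433.7 ≈ 32 m/s.

32 m/s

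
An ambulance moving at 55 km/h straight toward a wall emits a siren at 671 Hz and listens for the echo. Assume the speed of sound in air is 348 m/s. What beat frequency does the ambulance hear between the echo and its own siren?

62 Hz

55 km/h = 15.28 m/s.
The wall receives the sound from a moving source: f₁ = f₀ · v/(v − v_e) = 671 × 348/332.72 ≈ 701.8 Hz.
On the return leg the ambulance is a moving observer: f₂ = f₁ · (v + v_e)/v = 701.8 × 363.28/348 ≈ 732.6 Hz.
Beat against the emitted tone: |f₂ − f₀| = 2v_e·f₀/(v − v_e) = 2 × 15.28 × 671/332.72 ≈ 62 Hz.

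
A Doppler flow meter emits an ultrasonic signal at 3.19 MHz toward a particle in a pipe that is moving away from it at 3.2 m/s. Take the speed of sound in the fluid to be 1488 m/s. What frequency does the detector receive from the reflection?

3.176 MHz

At the particle in a pipe (a moving observer), f₁ = f₀ · (v − u)/v = 3.19 × 1484.8/1488 ≈ 3.183 MHz.
On reflection it acts as a source moving away from the stationary detector: f₂ = f₁ · v/(v + u) = 3.183 × 1488/1491.2 ≈ 3.176 MHz.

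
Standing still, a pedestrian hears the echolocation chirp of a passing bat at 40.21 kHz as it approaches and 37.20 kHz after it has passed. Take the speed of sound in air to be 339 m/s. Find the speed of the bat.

13.2 m/s

f₁/f₂ = (v + v_s)/(v − v_s), so v_s = v · (f₁ − f₂)/(f₁ + f₂).
v_s = 339 × (40.21 − 37.20)/(40.21 + 37.20) = 339 × 3.01/77.41 ≈ 13.2 m/s.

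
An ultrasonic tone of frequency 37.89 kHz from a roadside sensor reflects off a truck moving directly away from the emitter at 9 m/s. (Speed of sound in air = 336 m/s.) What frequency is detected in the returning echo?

At the truck (a moving observer), f₁ = f₀ · (v − u)/v = 37.89 × 327/336 ≈ 36.9 kHz.
The reflection then acts as a moving source: f₂ = f₁ · v/(v + u) ≈ 35.9 kHz.

35.9 kHz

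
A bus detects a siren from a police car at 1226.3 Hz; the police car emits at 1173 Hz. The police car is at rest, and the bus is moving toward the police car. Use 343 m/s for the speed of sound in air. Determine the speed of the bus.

15.6 m/s

f' = f · (v + v_o)/v ⇒ v_o = v · |f'/f − 1|.
v_o = 343 × |1226.3/1173 − 1| = 343 × 0.04544 ≈ 15.6 m/s.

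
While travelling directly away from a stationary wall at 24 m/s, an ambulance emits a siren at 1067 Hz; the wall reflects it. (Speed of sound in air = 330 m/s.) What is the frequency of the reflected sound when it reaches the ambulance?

The wall receives the sound from a moving source: f₁ = f₀ · v/(v + v_e) = 1067 × 330/354 ≈ 995 Hz.
On the return leg the ambulance is a moving observer: f₂ = f₁ · (v − v_e)/v = 995 × 306/330 ≈ 922 Hz.

922 Hz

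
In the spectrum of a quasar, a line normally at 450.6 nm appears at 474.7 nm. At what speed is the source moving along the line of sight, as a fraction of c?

0.052c

λ'/λ₀ = 1.0535 > 1 (redshift), so the source is receding.
λ'/λ₀ = √((1 + β)/(1 − β)) for a receding source ⇒ β = (r² − 1)/(r² + 1) with r = λ'/λ₀.
β = (1.1098 − 1)/(1.1098 + 1) ≈ 0.052.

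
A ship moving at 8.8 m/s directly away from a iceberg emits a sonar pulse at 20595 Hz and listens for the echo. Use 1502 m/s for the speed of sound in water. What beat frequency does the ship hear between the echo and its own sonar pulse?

The iceberg receives the sound from a moving source: f₁ = f₀ · v/(v + v_e) = 20595 × 1502/1510.8 ≈ 20475 Hz.
On the return leg the ship is a moving observer: f₂ = f₁ · (v − v_e)/v = 20475 × 1493.2/1502 ≈ 20355 Hz.
Beat against the emitted tone: |f₂ − f₀| = 2v_e·f₀/(v + v_e) = 2 × 8.8 × 20595/1510.8 ≈ 240 Hz.

240 Hz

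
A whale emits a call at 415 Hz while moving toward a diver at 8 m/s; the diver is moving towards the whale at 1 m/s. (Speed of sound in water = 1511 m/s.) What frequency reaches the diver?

With source approaching and observer approaching, f' = f · (v + v_o)/(v − v_s).
f' = 415 × (1511 + 1)/(1511 − 8) = 415 × 1512/1503 ≈ 417 Hz.

417 Hz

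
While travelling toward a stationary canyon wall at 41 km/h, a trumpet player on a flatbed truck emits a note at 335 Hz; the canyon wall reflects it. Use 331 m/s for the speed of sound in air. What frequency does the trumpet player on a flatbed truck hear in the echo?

41 km/h = 11.39 m/s.
The canyon wall receives the sound from a moving source: f₁ = f₀ · v/(v − v_e) = 335 × 331/319.61 ≈ 347 Hz.
On the return leg the trumpet player on a flatbed truck is a moving observer: f₂ = f₁ · (v + v_e)/v = 347 × 342.39/331 ≈ 359 Hz.

359 Hz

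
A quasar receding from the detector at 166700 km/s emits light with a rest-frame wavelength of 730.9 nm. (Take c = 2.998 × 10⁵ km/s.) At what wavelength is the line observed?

1368.3 nm

β = v/c = 166700/299800 = 0.5560.
Relativistic Doppler for wavelength: λ' = λ₀ · √((1 + β)/(1 − β)).
λ' = 730.9 × √(1.5560/0.4440) = 730.9 × 1.87213 ≈ 1368.3 nm.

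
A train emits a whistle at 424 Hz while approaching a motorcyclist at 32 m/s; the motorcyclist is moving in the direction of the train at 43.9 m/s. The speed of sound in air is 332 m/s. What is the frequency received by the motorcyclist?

General Doppler shift: f' = f · (v + v_o)/(v − v_s).
f' = 424 × (332 + 43.9)/(332 − 32) = 424 × 375.9/300 ≈ 531 Hz.

531 Hz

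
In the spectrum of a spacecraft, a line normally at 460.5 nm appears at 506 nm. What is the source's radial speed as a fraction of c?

0.094c

λ'/λ₀ = 1.0988 > 1 (redshift), so the source is receding.
λ'/λ₀ = √((1 + β)/(1 − β)) for a receding source ⇒ β = (r² − 1)/(r² + 1) with r = λ'/λ₀.
β = (1.2074 − 1)/(1.2074 + 1) ≈ 0.094.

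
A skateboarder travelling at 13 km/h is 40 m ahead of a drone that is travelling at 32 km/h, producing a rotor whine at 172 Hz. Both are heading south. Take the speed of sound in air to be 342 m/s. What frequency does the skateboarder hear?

175 Hz

32 km/h = 8.889 m/s; 13 km/h = 3.611 m/s.
The skateboarder is ahead, so the drone is moving toward it while the skateboarder is moving away from the drone.
Both move, so f' = f · (v − v_o)/(v − v_s).
f' = 172 × (342 − 3.611)/(342 − 8.889) = 172 × 338.39/333.11 ≈ 175 Hz.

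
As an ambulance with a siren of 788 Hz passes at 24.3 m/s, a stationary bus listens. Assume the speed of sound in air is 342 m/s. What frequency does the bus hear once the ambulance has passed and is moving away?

Receding: f₂ = f · v/(v + v_s) = 788 × 342/366.3 ≈ 736 Hz.

736 Hz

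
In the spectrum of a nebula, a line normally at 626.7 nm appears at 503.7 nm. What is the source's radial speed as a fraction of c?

0.215

λ'/λ₀ = 0.8037 < 1 (blueshift), so the source is approaching.
λ'/λ₀ = √((1 − β)/(1 + β)) for an approaching source ⇒ β = (1 − r²)/(1 + r²) with r = λ'/λ₀.
β = (1 − 0.6460)/(1 + 0.6460) ≈ 0.215.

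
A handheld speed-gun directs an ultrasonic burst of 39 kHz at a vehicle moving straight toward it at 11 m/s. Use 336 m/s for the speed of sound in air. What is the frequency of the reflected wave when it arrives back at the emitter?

41.6 kHz

The vehicle first receives the wave as a moving observer: f₁ = f₀ · (v + u)/v = 39 × (336 + 11)/336 ≈ 40.3 kHz.
On reflection it acts as a source moving toward the stationary detector: f₂ = f₁ · v/(v − u) = 40.3 × 336/325 ≈ 41.6 kHz.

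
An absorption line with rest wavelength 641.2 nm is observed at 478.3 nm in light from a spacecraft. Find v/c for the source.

λ'/λ₀ = 0.7459 < 1 (blueshift), so the source is approaching.
λ'/λ₀ = √((1 − β)/(1 + β)) for an approaching source ⇒ β = (1 − r²)/(1 + r²) with r = λ'/λ₀.
β = (1 − 0.5564)/(1 + 0.5564) ≈ 0.285.

0.285c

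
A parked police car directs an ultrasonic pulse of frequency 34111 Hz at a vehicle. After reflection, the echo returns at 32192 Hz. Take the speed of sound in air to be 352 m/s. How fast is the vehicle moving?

Double Doppler shift off a moving reflector: f₂ = f₀ · (v + u)/(v − u) (u > 0 toward emitter).
Rearranging, u = v · (f₂ − f₀)/(f₂ + f₀) = 352 × -1919/66303 ≈ -10.2 m/s.
So the vehicle is moving at 10.2 m/s away from the emitter.

10.2 m/s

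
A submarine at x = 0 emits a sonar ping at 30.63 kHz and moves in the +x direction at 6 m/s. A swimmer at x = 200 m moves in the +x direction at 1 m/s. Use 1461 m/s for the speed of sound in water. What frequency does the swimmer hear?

The observer lies on the +x side, so the source is heading toward the observer and the observer is heading away from the source.
Both move, so f' = f · (v − v_o)/(v − v_s).
f' = 30.63 × (1461 − 1)/(1461 − 6) = 30.63 × 1460/1455 ≈ 30.7 kHz.

30.7 kHz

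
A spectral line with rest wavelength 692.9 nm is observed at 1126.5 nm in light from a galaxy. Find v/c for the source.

λ'/λ₀ = 1.6258 > 1 (redshift), so the source is receding.
λ'/λ₀ = √((1 + β)/(1 − β)) for a receding source ⇒ β = (r² − 1)/(r² + 1) with r = λ'/λ₀.
β = (2.6431 − 1)/(2.6431 + 1) ≈ 0.451.

0.451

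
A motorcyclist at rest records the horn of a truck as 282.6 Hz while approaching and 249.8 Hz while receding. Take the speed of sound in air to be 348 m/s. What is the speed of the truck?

f₁/f₂ = (v + v_s)/(v − v_s), so v_s = v · (f₁ − f₂)/(f₁ + f₂).
v_s = 348 × (282.6 − 249.8)/(282.6 + 249.8) = 348 × 32.8/532.4 ≈ 21.4 m/s.

21.4 m/s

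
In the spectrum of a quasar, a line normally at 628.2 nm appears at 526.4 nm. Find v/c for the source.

0.175

λ'/λ₀ = 0.8379 < 1 (blueshift), so the source is approaching.
λ'/λ₀ = √((1 − β)/(1 + β)) for an approaching source ⇒ β = (1 − r²)/(1 + r²) with r = λ'/λ₀.
β = (1 − 0.7022)/(1 + 0.7022) ≈ 0.175.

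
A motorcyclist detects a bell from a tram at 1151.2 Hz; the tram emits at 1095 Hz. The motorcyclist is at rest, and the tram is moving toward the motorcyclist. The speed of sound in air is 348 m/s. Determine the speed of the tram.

17.0 m/s

f' = f · v/(v − v_s) ⇒ v_s = v · |1 − f/f'|.
v_s = 348 × |1 − 1095/1151.2| = 348 × 0.04882 ≈ 17.0 m/s.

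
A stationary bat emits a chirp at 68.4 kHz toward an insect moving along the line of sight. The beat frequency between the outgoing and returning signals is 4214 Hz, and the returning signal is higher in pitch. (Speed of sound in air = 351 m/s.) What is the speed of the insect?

10.5 m/s

Double Doppler shift off a moving reflector: f₂ = f₀ · (v + u)/(v − u) (u > 0 toward emitter).
Returning signal is higher, so f₂ = f₀ + Δf = 68400 + 4214 = 72614 Hz.
Rearranging, u = v · (f₂ − f₀)/(f₂ + f₀) = 351 × 4214/141014 ≈ 10.5 m/s.
So the insect is moving at 10.5 m/s toward the emitter.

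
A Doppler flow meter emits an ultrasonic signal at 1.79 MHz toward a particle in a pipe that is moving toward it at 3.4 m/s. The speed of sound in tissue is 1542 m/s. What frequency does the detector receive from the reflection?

The particle in a pipe first receives the wave as a moving observer: f₁ = f₀ · (v + u)/v = 1.79 × (1542 + 3.4)/1542 ≈ 1.7939 MHz.
The reflection then acts as a moving source: f₂ = f₁ · v/(v − u) ≈ 1.7979 MHz.
Equivalently f₂ = f₀ · (v + u)/(v − u).

1.7979 MHz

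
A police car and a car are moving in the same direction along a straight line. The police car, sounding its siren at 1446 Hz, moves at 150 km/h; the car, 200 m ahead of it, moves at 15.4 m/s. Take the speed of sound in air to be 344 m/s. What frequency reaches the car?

1572 Hz

150 km/h = 41.67 m/s.
The car is ahead, so the police car is moving toward it while the car is moving away from the police car.
With source approaching and observer receding, f' = f · (v − v_o)/(v − v_s).
f' = 1446 × (344 − 15.4)/(344 − 41.67) = 1446 × 328.6/302.33 ≈ 1572 Hz.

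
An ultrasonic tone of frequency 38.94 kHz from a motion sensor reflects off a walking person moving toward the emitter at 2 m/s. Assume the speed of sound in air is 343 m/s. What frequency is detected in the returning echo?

The walking person first receives the wave as a moving observer: f₁ = f₀ · (v + u)/v = 38.94 × (343 + 2)/343 ≈ 39.2 kHz.
The reflection then acts as a moving source: f₂ = f₁ · v/(v − u) ≈ 39.4 kHz.

39.4 kHz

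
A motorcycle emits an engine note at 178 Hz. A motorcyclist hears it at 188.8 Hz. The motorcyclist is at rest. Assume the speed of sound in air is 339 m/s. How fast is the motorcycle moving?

19.4 m/s

f' > f, so the motorcycle is approaching.
f' = f · v/(v − v_s) ⇒ v_s = v · |1 − f/f'|.
v_s = 339 × |1 − 178/188.8| = 339 × 0.0572 ≈ 19.4 m/s.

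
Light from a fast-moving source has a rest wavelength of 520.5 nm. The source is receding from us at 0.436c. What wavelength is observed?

Relativistic Doppler for wavelength: λ' = λ₀ · √((1 + β)/(1 − β)).
λ' = 520.5 × √(1.4360/0.5640) = 520.5 × 1.59565 ≈ 830.5 nm.

830.5 nm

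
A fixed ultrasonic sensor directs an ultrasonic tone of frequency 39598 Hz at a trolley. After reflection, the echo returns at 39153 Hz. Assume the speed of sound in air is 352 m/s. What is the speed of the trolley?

1.99 m/s

Double Doppler shift off a moving reflector: f₂ = f₀ · (v + u)/(v − u) (u > 0 toward emitter).
Rearranging, u = v · (f₂ − f₀)/(f₂ + f₀) = 352 × -445/78751 ≈ -1.99 m/s.
So the trolley is moving at 1.99 m/s away from the emitter.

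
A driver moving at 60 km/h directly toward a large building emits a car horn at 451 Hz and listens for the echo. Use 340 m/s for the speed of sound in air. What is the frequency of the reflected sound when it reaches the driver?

60 km/h = 16.67 m/s.
The large building receives the sound from a moving source: f₁ = f₀ · v/(v − v_e) = 451 × 340/323.33 ≈ 474 Hz.
On the return leg the driver is a moving observer: f₂ = f₁ · (v + v_e)/v = 474 × 356.67/340 ≈ 497 Hz.

497 Hz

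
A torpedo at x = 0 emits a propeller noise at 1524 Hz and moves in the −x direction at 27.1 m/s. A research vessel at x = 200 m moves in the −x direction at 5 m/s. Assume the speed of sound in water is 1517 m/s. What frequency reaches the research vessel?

1502 Hz

The observer lies on the +x side, so the source is heading away from the observer and the observer is heading toward the source.
With source receding and observer approaching, f' = f · (v + v_o)/(v + v_s).
f' = 1524 × (1517 + 5)/(1517 + 27.1) = 1524 × 1522/1544.1 ≈ 1502 Hz.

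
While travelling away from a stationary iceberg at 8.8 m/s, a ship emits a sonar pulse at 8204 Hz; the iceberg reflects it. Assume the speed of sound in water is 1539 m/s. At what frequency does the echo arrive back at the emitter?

The iceberg receives the sound from a moving source: f₁ = f₀ · v/(v + v_e) = 8204 × 1539/1547.8 ≈ 8157 Hz.
On the return leg the ship is a moving observer: f₂ = f₁ · (v − v_e)/v = 8157 × 1530.2/1539 ≈ 8111 Hz.

8111 Hz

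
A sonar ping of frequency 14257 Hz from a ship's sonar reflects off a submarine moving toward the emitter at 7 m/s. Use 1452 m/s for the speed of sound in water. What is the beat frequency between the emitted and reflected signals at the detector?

138 Hz

The submarine first receives the wave as a moving observer: f₁ = f₀ · (v + u)/v = 14257 × (1452 + 7)/1452 ≈ 14325.7 Hz.
The reflection then acts as a moving source: f₂ = f₁ · v/(v − u) ≈ 14395.1 Hz.
Beat frequency: |f₂ − f₀| = 2u·f₀/(v − u) = 2 × 7 × 14257/1445 ≈ 138 Hz.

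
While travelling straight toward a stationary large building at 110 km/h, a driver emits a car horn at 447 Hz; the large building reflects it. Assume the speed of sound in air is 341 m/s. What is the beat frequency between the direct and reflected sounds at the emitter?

110 km/h = 30.56 m/s.
The large building receives the sound from a moving source: f₁ = f₀ · v/(v − v_e) = 447 × 341/310.44 ≈ 491.0 Hz.
On the return leg the driver is a moving observer: f₂ = f₁ · (v + v_e)/v = 491.0 × 371.56/341 ≈ 535.0 Hz.
Equivalently f₂ = f₀ · (v + v_e)/(v − v_e).
Beat against the emitted tone: |f₂ − f₀| = 2v_e·f₀/(v − v_e) = 2 × 30.56 × 447/310.44 ≈ 88 Hz.

88 Hz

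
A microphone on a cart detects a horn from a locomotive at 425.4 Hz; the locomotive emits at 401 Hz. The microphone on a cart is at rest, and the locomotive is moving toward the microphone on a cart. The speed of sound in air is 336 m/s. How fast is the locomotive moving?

19.3 m/s

f' = f · v/(v − v_s) ⇒ v_s = v · |1 − f/f'|.
v_s = 336 × |1 − 401/425.4| = 336 × 0.05736 ≈ 19.3 m/s.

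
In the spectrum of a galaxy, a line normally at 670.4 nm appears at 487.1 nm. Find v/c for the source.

0.309c

λ'/λ₀ = 0.7266 < 1 (blueshift), so the source is approaching.
λ'/λ₀ = √((1 − β)/(1 + β)) for an approaching source ⇒ β = (1 − r²)/(1 + r²) with r = λ'/λ₀.
β = (1 − 0.5279)/(1 + 0.5279) ≈ 0.309.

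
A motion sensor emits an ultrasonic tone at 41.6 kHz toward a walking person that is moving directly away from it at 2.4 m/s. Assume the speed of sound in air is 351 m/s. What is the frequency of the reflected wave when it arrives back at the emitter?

41.0 kHz

The walking person first receives the wave as a moving observer: f₁ = f₀ · (v − u)/v = 41.6 × (351 − 2.4)/351 ≈ 41.3 kHz.
The reflection then acts as a moving source: f₂ = f₁ · v/(v + u) ≈ 41.0 kHz.
Equivalently f₂ = f₀ · (v − u)/(v + u).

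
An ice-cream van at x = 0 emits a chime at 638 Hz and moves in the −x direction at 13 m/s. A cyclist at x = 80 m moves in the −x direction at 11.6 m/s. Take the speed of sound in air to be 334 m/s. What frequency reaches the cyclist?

635 Hz

The observer lies on the +x side, so the source is heading away from the observer and the observer is heading toward the source.
With source receding and observer approaching, f' = f · (v + v_o)/(v + v_s).
f' = 638 × (334 + 11.6)/(334 + 13) = 638 × 345.6/347 ≈ 635 Hz.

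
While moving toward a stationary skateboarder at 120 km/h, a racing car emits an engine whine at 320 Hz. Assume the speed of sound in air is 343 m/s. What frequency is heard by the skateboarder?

354 Hz

120 km/h = 33.33 m/s.
With the source moving toward a stationary observer, f' = f · v/(v − v_s).
f' = 320 × 343/(343 − 33.33) = 320 × 343/309.7 ≈ 354 Hz.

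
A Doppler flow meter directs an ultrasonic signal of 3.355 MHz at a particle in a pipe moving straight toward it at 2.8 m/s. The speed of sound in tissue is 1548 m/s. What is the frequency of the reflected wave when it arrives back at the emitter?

The particle in a pipe first receives the wave as a moving observer: f₁ = f₀ · (v + u)/v = 3.355 × (1548 + 2.8)/1548 ≈ 3.361 MHz.
On reflection it acts as a source moving toward the stationary detector: f₂ = f₁ · v/(v − u) = 3.361 × 1548/1545.2 ≈ 3.367 MHz.
Equivalently f₂ = f₀ · (v + u)/(v − u).

3.367 MHz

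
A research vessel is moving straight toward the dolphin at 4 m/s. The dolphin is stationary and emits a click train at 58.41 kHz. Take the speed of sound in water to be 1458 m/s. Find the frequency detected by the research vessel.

Only the observer moves, toward the source, so f' = f · (v + v_o)/v.
f' = 58.41 × (1458 + 4)/1458 = 58.41 × 1462/1458 ≈ 58.6 kHz.

58.6 kHz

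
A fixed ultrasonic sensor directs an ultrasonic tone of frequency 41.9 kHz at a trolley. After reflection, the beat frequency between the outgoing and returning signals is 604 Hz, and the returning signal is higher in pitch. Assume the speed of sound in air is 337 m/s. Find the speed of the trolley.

2.41 m/s

Double Doppler shift off a moving reflector: f₂ = f₀ · (v + u)/(v − u) (u > 0 toward emitter).
Returning signal is higher, so f₂ = f₀ + Δf = 41900 + 604 = 42504 Hz.
Rearranging, u = v · (f₂ − f₀)/(f₂ + f₀) = 337 × 604/84404 ≈ 2.41 m/s.
So the trolley is moving at 2.41 m/s toward the emitter.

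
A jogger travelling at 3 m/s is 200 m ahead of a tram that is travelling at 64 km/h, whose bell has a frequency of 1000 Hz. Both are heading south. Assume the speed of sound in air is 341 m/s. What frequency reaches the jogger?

64 km/h = 17.78 m/s.
The jogger is ahead, so the tram is moving toward it while the jogger is moving away from the tram.
Both move, so f' = f · (v − v_o)/(v − v_s).
f' = 1000 × (341 − 3)/(341 − 17.78) = 1000 × 338/323.22 ≈ 1046 Hz.

1046 Hz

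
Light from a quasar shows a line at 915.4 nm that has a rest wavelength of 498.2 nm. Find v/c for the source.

λ'/λ₀ = 1.8374 > 1 (redshift), so the source is receding.
λ'/λ₀ = √((1 + β)/(1 − β)) for a receding source ⇒ β = (r² − 1)/(r² + 1) with r = λ'/λ₀.
β = (3.3761 − 1)/(3.3761 + 1) ≈ 0.543.

0.543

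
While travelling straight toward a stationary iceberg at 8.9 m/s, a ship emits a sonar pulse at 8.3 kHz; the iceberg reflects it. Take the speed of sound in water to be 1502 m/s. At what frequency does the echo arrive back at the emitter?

The iceberg receives the sound from a moving source: f₁ = f₀ · v/(v − v_e) = 8.3 × 1502/1493.1 ≈ 8.35 kHz.
On the return leg the ship is a moving observer: f₂ = f₁ · (v + v_e)/v = 8.35 × 1510.9/1502 ≈ 8.40 kHz.

8.40 kHz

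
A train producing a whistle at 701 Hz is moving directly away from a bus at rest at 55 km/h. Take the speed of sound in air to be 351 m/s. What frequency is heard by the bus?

672 Hz

55 km/h = 15.28 m/s.
Moving source, stationary observer: f' = f · v/(v + v_s) since the source is receding.
f' = 701 × 351/(351 + 15.28) = 701 × 351/366.3 ≈ 672 Hz.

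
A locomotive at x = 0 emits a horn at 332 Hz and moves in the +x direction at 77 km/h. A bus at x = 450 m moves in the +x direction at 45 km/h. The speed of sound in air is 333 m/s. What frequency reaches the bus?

341 Hz

77 km/h = 21.39 m/s; 45 km/h = 12.5 m/s.
The observer lies on the +x side, so the source is heading toward the observer and the observer is heading away from the source.
Both move, so f' = f · (v − v_o)/(v − v_s).
f' = 332 × (333 − 12.5)/(333 − 21.39) = 332 × 320.5/311.61 ≈ 341 Hz.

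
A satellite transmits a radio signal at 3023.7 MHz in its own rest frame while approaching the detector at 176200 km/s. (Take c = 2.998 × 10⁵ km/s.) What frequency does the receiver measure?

β = v/c = 176200/299800 = 0.5877.
Relativistic Doppler for frequency: f' = f₀ · √((1 + β)/(1 − β)).
f' = 3023.7 × √(1.5877/0.4123) = 3023.7 × 1.96243 ≈ 5933.8 MHz.

5933.8 MHz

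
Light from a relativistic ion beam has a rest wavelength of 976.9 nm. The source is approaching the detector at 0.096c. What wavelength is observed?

887.2 nm

Relativistic Doppler for wavelength: λ' = λ₀ · √((1 − β)/(1 + β)).
λ' = 976.9 × √(0.9040/1.0960) = 976.9 × 0.90819 ≈ 887.2 nm.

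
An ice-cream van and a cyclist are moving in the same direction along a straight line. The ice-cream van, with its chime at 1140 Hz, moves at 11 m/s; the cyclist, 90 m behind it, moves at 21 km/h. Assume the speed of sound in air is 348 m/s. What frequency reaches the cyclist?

1124 Hz

21 km/h = 5.833 m/s.
The cyclist is behind, so the ice-cream van is moving away from it while the cyclist is moving toward the ice-cream van.
General Doppler shift: f' = f · (v + v_o)/(v + v_s).
f' = 1140 × (348 + 5.833)/(348 + 11) = 1140 × 353.83/359 ≈ 1124 Hz.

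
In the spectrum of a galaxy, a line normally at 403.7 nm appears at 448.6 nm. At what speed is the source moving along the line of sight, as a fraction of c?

0.105c

λ'/λ₀ = 1.1112 > 1 (redshift), so the source is receding.
λ'/λ₀ = √((1 + β)/(1 − β)) for a receding source ⇒ β = (r² − 1)/(r² + 1) with r = λ'/λ₀.
β = (1.2348 − 1)/(1.2348 + 1) ≈ 0.105.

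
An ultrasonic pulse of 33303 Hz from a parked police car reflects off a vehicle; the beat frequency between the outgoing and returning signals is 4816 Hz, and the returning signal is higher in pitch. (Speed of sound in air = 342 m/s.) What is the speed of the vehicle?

23.1 m/s

Double Doppler shift off a moving reflector: f₂ = f₀ · (v + u)/(v − u) (u > 0 toward emitter).
Returning signal is higher, so f₂ = f₀ + Δf = 33303 + 4816 = 38119 Hz.
Rearranging, u = v · (f₂ − f₀)/(f₂ + f₀) = 342 × 4816/71422 ≈ 23.1 m/s.
So the vehicle is moving at 23.1 m/s toward the emitter.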